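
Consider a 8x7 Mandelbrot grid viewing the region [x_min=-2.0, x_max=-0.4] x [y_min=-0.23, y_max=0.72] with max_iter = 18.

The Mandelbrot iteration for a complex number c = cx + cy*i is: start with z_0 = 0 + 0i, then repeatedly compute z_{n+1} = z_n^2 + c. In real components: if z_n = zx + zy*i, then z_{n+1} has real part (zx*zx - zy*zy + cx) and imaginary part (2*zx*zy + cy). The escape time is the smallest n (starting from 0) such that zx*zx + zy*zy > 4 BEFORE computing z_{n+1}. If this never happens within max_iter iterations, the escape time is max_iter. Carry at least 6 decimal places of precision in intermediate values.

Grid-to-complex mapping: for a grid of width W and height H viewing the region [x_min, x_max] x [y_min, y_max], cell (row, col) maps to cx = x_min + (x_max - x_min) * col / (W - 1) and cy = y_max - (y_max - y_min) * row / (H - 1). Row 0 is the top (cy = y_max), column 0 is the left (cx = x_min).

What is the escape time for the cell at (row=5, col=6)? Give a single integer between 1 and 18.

Answer: 18

Derivation:
z_0 = 0 + 0i, c = -0.6286 + -0.0717i
Iter 1: z = -0.6286 + -0.0717i, |z|^2 = 0.4002
Iter 2: z = -0.2386 + 0.0184i, |z|^2 = 0.0573
Iter 3: z = -0.5720 + -0.0805i, |z|^2 = 0.3336
Iter 4: z = -0.3079 + 0.0204i, |z|^2 = 0.0952
Iter 5: z = -0.5342 + -0.0842i, |z|^2 = 0.2925
Iter 6: z = -0.3503 + 0.0183i, |z|^2 = 0.1230
Iter 7: z = -0.5062 + -0.0845i, |z|^2 = 0.2634
Iter 8: z = -0.3795 + 0.0139i, |z|^2 = 0.1442
Iter 9: z = -0.4848 + -0.0822i, |z|^2 = 0.2417
Iter 10: z = -0.4003 + 0.0080i, |z|^2 = 0.1603
Iter 11: z = -0.4684 + -0.0781i, |z|^2 = 0.2255
Iter 12: z = -0.4153 + 0.0015i, |z|^2 = 0.1725
Iter 13: z = -0.4561 + -0.0729i, |z|^2 = 0.2133
Iter 14: z = -0.4259 + -0.0052i, |z|^2 = 0.1814
Iter 15: z = -0.4472 + -0.0673i, |z|^2 = 0.2045
Iter 16: z = -0.4331 + -0.0115i, |z|^2 = 0.1877
Iter 17: z = -0.4412 + -0.0617i, |z|^2 = 0.1984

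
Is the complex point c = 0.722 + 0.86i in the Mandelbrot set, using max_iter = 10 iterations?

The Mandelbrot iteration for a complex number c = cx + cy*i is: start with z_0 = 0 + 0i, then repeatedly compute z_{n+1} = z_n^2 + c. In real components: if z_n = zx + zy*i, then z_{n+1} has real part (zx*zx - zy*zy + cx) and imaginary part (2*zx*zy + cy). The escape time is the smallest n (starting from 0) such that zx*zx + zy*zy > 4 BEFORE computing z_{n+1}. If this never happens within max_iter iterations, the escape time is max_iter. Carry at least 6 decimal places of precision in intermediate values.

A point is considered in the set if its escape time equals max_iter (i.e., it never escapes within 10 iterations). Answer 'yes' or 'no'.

Answer: no

Derivation:
z_0 = 0 + 0i, c = 0.7220 + 0.8600i
Iter 1: z = 0.7220 + 0.8600i, |z|^2 = 1.2609
Iter 2: z = 0.5037 + 2.1018i, |z|^2 = 4.6714
Escaped at iteration 2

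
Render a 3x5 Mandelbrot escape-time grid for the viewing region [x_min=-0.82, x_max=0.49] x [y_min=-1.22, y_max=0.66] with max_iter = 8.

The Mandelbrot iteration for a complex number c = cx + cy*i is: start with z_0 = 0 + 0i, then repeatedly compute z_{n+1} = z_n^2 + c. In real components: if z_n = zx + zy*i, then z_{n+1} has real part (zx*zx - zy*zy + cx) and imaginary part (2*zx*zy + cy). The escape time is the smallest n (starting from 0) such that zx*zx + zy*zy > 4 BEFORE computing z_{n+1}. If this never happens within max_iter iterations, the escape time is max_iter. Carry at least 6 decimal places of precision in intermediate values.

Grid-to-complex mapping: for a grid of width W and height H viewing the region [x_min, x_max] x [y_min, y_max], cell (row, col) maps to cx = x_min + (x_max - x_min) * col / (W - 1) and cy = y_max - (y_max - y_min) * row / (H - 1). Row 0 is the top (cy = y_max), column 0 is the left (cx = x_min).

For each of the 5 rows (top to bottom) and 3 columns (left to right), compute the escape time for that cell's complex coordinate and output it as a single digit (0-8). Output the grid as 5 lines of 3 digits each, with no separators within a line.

Answer: 584
885
886
483
332

Derivation:
(row=0, col=0): c = -0.8200 + 0.6600i → escape time 5
(row=0, col=1): c = -0.1650 + 0.6600i → escape time 8
(row=0, col=2): c = 0.4900 + 0.6600i → escape time 4
(row=1, col=0): c = -0.8200 + 0.1900i → escape time 8
(row=1, col=1): c = -0.1650 + 0.1900i → escape time 8
(row=1, col=2): c = 0.4900 + 0.1900i → escape time 5
(row=2, col=0): c = -0.8200 + -0.2800i → escape time 8
(row=2, col=1): c = -0.1650 + -0.2800i → escape time 8
(row=2, col=2): c = 0.4900 + -0.2800i → escape time 6
(row=3, col=0): c = -0.8200 + -0.7500i → escape time 4
(row=3, col=1): c = -0.1650 + -0.7500i → escape time 8
(row=3, col=2): c = 0.4900 + -0.7500i → escape time 3
(row=4, col=0): c = -0.8200 + -1.2200i → escape time 3
(row=4, col=1): c = -0.1650 + -1.2200i → escape time 3
(row=4, col=2): c = 0.4900 + -1.2200i → escape time 2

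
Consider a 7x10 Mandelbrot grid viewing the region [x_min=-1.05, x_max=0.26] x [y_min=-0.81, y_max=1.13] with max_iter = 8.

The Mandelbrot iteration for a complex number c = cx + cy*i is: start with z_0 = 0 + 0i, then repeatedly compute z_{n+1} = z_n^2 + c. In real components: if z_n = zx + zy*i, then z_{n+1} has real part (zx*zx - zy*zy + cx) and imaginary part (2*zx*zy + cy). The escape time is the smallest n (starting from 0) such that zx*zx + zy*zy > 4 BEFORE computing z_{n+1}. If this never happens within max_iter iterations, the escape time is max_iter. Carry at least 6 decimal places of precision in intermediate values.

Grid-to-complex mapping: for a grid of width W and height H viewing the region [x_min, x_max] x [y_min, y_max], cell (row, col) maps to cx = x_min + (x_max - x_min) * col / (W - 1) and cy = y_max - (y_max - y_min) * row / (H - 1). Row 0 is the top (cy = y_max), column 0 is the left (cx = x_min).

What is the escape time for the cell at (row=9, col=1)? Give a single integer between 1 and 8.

Answer: 4

Derivation:
z_0 = 0 + 0i, c = -0.8317 + -0.8100i
Iter 1: z = -0.8317 + -0.8100i, |z|^2 = 1.3478
Iter 2: z = -0.7961 + 0.5373i, |z|^2 = 0.9225
Iter 3: z = -0.4866 + -1.6655i, |z|^2 = 3.0106
Iter 4: z = -3.3687 + 0.8108i, |z|^2 = 12.0058
Escaped at iteration 4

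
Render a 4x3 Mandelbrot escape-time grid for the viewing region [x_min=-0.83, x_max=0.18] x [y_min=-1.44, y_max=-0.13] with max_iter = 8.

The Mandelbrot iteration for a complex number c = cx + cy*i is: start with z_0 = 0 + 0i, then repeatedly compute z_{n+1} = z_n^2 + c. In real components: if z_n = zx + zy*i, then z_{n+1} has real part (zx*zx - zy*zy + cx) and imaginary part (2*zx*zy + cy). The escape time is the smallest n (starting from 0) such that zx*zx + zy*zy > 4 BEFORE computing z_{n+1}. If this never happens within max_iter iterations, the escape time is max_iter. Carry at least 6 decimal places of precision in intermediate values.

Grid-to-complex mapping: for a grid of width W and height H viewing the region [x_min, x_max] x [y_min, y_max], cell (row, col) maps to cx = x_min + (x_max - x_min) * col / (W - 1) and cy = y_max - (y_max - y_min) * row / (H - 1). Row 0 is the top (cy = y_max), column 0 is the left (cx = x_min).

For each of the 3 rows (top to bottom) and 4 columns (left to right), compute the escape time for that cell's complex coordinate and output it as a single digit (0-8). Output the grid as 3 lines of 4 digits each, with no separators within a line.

(row=0, col=0): c = -0.8300 + -0.1300i → escape time 8
(row=0, col=1): c = -0.4933 + -0.1300i → escape time 8
(row=0, col=2): c = -0.1567 + -0.1300i → escape time 8
(row=0, col=3): c = 0.1800 + -0.1300i → escape time 8
(row=1, col=0): c = -0.8300 + -0.7850i → escape time 4
(row=1, col=1): c = -0.4933 + -0.7850i → escape time 6
(row=1, col=2): c = -0.1567 + -0.7850i → escape time 8
(row=1, col=3): c = 0.1800 + -0.7850i → escape time 5
(row=2, col=0): c = -0.8300 + -1.4400i → escape time 2
(row=2, col=1): c = -0.4933 + -1.4400i → escape time 2
(row=2, col=2): c = -0.1567 + -1.4400i → escape time 2
(row=2, col=3): c = 0.1800 + -1.4400i → escape time 2

Answer: 8888
4685
2222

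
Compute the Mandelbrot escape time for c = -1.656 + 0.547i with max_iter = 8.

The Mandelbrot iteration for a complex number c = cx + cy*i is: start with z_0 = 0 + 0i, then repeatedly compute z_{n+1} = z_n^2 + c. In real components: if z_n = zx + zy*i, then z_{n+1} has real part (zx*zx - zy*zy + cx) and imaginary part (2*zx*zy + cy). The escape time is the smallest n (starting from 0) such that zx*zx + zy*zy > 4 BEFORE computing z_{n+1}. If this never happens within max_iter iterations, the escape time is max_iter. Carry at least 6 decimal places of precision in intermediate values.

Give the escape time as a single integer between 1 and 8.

z_0 = 0 + 0i, c = -1.6560 + 0.5470i
Iter 1: z = -1.6560 + 0.5470i, |z|^2 = 3.0415
Iter 2: z = 0.7871 + -1.2647i, |z|^2 = 2.2189
Iter 3: z = -2.6358 + -1.4439i, |z|^2 = 9.0323
Escaped at iteration 3

Answer: 3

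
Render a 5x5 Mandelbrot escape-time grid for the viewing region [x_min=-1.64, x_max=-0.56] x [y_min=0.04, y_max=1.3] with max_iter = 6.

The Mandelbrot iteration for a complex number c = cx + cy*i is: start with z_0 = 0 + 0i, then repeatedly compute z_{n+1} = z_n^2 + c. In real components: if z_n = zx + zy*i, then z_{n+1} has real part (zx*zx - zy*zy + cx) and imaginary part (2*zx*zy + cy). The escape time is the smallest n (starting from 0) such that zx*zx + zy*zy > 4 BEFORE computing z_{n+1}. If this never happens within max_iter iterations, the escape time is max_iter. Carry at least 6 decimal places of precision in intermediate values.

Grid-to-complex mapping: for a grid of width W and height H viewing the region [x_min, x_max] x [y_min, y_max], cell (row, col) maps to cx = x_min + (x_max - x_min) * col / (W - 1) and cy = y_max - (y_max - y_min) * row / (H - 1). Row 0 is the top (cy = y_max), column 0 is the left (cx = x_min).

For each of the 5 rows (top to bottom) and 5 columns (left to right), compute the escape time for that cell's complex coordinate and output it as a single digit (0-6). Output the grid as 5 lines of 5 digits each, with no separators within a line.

Answer: 12223
23334
33346
45666
66666

Derivation:
(row=0, col=0): c = -1.6400 + 1.3000i → escape time 1
(row=0, col=1): c = -1.3700 + 1.3000i → escape time 2
(row=0, col=2): c = -1.1000 + 1.3000i → escape time 2
(row=0, col=3): c = -0.8300 + 1.3000i → escape time 2
(row=0, col=4): c = -0.5600 + 1.3000i → escape time 3
(row=1, col=0): c = -1.6400 + 0.9850i → escape time 2
(row=1, col=1): c = -1.3700 + 0.9850i → escape time 3
(row=1, col=2): c = -1.1000 + 0.9850i → escape time 3
(row=1, col=3): c = -0.8300 + 0.9850i → escape time 3
(row=1, col=4): c = -0.5600 + 0.9850i → escape time 4
(row=2, col=0): c = -1.6400 + 0.6700i → escape time 3
(row=2, col=1): c = -1.3700 + 0.6700i → escape time 3
(row=2, col=2): c = -1.1000 + 0.6700i → escape time 3
(row=2, col=3): c = -0.8300 + 0.6700i → escape time 4
(row=2, col=4): c = -0.5600 + 0.6700i → escape time 6
(row=3, col=0): c = -1.6400 + 0.3550i → escape time 4
(row=3, col=1): c = -1.3700 + 0.3550i → escape time 5
(row=3, col=2): c = -1.1000 + 0.3550i → escape time 6
(row=3, col=3): c = -0.8300 + 0.3550i → escape time 6
(row=3, col=4): c = -0.5600 + 0.3550i → escape time 6
(row=4, col=0): c = -1.6400 + 0.0400i → escape time 6
(row=4, col=1): c = -1.3700 + 0.0400i → escape time 6
(row=4, col=2): c = -1.1000 + 0.0400i → escape time 6
(row=4, col=3): c = -0.8300 + 0.0400i → escape time 6
(row=4, col=4): c = -0.5600 + 0.0400i → escape time 6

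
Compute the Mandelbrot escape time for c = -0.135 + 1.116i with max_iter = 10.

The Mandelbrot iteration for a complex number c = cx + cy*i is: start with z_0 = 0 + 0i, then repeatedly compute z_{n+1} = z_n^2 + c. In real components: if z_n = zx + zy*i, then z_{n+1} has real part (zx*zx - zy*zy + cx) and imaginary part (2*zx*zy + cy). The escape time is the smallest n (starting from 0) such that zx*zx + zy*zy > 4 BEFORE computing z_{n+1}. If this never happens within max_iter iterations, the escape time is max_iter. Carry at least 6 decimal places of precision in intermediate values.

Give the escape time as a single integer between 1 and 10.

Answer: 5

Derivation:
z_0 = 0 + 0i, c = -0.1350 + 1.1160i
Iter 1: z = -0.1350 + 1.1160i, |z|^2 = 1.2637
Iter 2: z = -1.3622 + 0.8147i, |z|^2 = 2.5194
Iter 3: z = 1.0570 + -1.1036i, |z|^2 = 2.3350
Iter 4: z = -0.2357 + -1.2169i, |z|^2 = 1.5363
Iter 5: z = -1.5602 + 1.6896i, |z|^2 = 5.2889
Escaped at iteration 5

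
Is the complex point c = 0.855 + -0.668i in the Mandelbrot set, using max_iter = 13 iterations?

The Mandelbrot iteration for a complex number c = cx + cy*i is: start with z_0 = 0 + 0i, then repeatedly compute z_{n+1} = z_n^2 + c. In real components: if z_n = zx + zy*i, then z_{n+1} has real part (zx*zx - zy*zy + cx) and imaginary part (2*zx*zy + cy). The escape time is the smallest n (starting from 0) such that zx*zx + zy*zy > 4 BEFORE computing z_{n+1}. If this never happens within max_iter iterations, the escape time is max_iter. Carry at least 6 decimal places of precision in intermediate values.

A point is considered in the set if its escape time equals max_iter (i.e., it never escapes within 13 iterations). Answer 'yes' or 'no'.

Answer: no

Derivation:
z_0 = 0 + 0i, c = 0.8550 + -0.6680i
Iter 1: z = 0.8550 + -0.6680i, |z|^2 = 1.1772
Iter 2: z = 1.1398 + -1.8103i, |z|^2 = 4.5763
Escaped at iteration 2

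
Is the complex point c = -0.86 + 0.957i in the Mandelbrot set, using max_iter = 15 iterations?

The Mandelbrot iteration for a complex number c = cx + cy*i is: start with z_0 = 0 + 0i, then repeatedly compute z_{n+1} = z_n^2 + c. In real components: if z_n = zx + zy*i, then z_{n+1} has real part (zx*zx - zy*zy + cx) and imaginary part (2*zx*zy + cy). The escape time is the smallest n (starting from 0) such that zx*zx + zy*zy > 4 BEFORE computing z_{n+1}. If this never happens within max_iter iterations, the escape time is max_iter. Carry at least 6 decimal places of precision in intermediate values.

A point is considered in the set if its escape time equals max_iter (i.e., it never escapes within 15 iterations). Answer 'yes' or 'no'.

z_0 = 0 + 0i, c = -0.8600 + 0.9570i
Iter 1: z = -0.8600 + 0.9570i, |z|^2 = 1.6554
Iter 2: z = -1.0362 + -0.6890i, |z|^2 = 1.5486
Iter 3: z = -0.2610 + 2.3850i, |z|^2 = 5.7565
Escaped at iteration 3

Answer: no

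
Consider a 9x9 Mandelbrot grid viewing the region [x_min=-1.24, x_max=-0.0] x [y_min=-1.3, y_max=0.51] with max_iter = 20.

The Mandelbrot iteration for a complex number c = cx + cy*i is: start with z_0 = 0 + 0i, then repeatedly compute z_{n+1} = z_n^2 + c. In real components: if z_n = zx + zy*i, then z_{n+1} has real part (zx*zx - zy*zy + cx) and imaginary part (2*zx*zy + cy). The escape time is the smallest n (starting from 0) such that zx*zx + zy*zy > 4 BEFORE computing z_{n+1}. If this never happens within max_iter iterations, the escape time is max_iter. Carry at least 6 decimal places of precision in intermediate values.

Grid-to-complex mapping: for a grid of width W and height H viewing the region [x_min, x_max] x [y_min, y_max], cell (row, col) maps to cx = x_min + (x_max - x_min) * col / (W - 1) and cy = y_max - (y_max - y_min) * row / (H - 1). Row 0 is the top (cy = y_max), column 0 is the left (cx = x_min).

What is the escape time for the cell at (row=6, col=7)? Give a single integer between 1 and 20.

z_0 = 0 + 0i, c = -0.1550 + -0.8475i
Iter 1: z = -0.1550 + -0.8475i, |z|^2 = 0.7423
Iter 2: z = -0.8492 + -0.5848i, |z|^2 = 1.0632
Iter 3: z = 0.2242 + 0.1457i, |z|^2 = 0.0715
Iter 4: z = -0.1260 + -0.7822i, |z|^2 = 0.6276
Iter 5: z = -0.7509 + -0.6505i, |z|^2 = 0.9870
Iter 6: z = -0.0143 + 0.1294i, |z|^2 = 0.0169
Iter 7: z = -0.1715 + -0.8512i, |z|^2 = 0.7540
Iter 8: z = -0.8501 + -0.5555i, |z|^2 = 1.0312
Iter 9: z = 0.2591 + 0.0969i, |z|^2 = 0.0765
Iter 10: z = -0.0973 + -0.7973i, |z|^2 = 0.6451
Iter 11: z = -0.7812 + -0.6924i, |z|^2 = 1.0897
Iter 12: z = -0.0242 + 0.2343i, |z|^2 = 0.0555
Iter 13: z = -0.2093 + -0.8588i, |z|^2 = 0.7814
Iter 14: z = -0.8488 + -0.4880i, |z|^2 = 0.9586
Iter 15: z = 0.3274 + -0.0191i, |z|^2 = 0.1075
Iter 16: z = -0.0482 + -0.8600i, |z|^2 = 0.7419
Iter 17: z = -0.8923 + -0.7646i, |z|^2 = 1.3808
Iter 18: z = 0.0566 + 0.5170i, |z|^2 = 0.2705
Iter 19: z = -0.4191 + -0.7890i, |z|^2 = 0.7982

Answer: 20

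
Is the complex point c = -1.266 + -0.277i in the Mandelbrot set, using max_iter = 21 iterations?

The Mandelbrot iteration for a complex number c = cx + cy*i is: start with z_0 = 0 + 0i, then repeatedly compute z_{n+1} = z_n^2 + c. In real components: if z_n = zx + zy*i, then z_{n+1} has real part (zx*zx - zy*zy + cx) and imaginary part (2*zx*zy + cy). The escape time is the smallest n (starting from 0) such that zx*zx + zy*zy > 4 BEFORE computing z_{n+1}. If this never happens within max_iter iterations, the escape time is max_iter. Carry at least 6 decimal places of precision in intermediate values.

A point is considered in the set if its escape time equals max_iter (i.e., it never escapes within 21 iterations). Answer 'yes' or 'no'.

Answer: no

Derivation:
z_0 = 0 + 0i, c = -1.2660 + -0.2770i
Iter 1: z = -1.2660 + -0.2770i, |z|^2 = 1.6795
Iter 2: z = 0.2600 + 0.4244i, |z|^2 = 0.2477
Iter 3: z = -1.3785 + -0.0563i, |z|^2 = 1.9034
Iter 4: z = 0.6310 + -0.1218i, |z|^2 = 0.4130
Iter 5: z = -0.8827 + -0.4307i, |z|^2 = 0.9645
Iter 6: z = -0.6724 + 0.4833i, |z|^2 = 0.6857
Iter 7: z = -1.0474 + -0.9269i, |z|^2 = 1.9562
Iter 8: z = -1.0280 + 1.6647i, |z|^2 = 3.8280
Iter 9: z = -2.9803 + -3.6997i, |z|^2 = 22.5696
Escaped at iteration 9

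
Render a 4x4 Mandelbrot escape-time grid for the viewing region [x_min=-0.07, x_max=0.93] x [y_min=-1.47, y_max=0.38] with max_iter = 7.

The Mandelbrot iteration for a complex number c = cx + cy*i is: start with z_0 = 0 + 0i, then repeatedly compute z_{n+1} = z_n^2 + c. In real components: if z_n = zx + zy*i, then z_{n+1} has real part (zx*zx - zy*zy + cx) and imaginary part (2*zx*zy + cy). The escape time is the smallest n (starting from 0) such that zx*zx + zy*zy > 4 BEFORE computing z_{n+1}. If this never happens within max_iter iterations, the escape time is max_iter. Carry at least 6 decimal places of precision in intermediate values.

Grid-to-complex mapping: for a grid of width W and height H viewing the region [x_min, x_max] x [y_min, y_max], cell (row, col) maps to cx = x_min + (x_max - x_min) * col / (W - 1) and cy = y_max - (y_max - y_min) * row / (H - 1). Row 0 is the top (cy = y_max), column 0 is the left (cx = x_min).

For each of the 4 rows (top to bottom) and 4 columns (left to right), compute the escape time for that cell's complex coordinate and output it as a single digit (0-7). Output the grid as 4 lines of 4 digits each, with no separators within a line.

Answer: 7743
7743
7432
2222

Derivation:
(row=0, col=0): c = -0.0700 + 0.3800i → escape time 7
(row=0, col=1): c = 0.2633 + 0.3800i → escape time 7
(row=0, col=2): c = 0.5967 + 0.3800i → escape time 4
(row=0, col=3): c = 0.9300 + 0.3800i → escape time 3
(row=1, col=0): c = -0.0700 + -0.2367i → escape time 7
(row=1, col=1): c = 0.2633 + -0.2367i → escape time 7
(row=1, col=2): c = 0.5967 + -0.2367i → escape time 4
(row=1, col=3): c = 0.9300 + -0.2367i → escape time 3
(row=2, col=0): c = -0.0700 + -0.8533i → escape time 7
(row=2, col=1): c = 0.2633 + -0.8533i → escape time 4
(row=2, col=2): c = 0.5967 + -0.8533i → escape time 3
(row=2, col=3): c = 0.9300 + -0.8533i → escape time 2
(row=3, col=0): c = -0.0700 + -1.4700i → escape time 2
(row=3, col=1): c = 0.2633 + -1.4700i → escape time 2
(row=3, col=2): c = 0.5967 + -1.4700i → escape time 2
(row=3, col=3): c = 0.9300 + -1.4700i → escape time 2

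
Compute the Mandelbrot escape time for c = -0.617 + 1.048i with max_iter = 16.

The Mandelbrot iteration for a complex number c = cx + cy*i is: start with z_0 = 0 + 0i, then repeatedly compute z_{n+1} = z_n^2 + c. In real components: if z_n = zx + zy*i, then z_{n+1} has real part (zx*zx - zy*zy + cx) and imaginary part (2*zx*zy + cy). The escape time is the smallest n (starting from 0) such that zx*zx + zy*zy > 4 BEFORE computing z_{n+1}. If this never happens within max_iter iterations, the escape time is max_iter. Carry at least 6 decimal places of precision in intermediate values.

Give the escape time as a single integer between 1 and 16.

z_0 = 0 + 0i, c = -0.6170 + 1.0480i
Iter 1: z = -0.6170 + 1.0480i, |z|^2 = 1.4790
Iter 2: z = -1.3346 + -0.2452i, |z|^2 = 1.8413
Iter 3: z = 1.1041 + 1.7026i, |z|^2 = 4.1177
Escaped at iteration 3

Answer: 3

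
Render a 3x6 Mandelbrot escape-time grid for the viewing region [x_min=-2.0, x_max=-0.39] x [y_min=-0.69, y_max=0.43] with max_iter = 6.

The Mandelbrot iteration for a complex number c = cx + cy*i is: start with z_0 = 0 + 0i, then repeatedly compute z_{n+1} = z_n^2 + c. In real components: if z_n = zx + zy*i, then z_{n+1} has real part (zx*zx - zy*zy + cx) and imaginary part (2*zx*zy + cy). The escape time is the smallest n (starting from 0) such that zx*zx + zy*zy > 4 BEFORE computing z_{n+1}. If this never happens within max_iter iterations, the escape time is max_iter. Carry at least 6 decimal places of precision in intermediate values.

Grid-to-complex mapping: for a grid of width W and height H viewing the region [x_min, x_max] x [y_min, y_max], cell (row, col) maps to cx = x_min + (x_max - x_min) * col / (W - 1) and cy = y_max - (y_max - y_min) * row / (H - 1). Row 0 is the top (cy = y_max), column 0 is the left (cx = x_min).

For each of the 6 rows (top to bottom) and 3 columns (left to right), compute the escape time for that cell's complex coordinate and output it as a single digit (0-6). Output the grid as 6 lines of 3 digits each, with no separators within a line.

Answer: 166
166
166
166
156
136

Derivation:
(row=0, col=0): c = -2.0000 + 0.4300i → escape time 1
(row=0, col=1): c = -1.1950 + 0.4300i → escape time 6
(row=0, col=2): c = -0.3900 + 0.4300i → escape time 6
(row=1, col=0): c = -2.0000 + 0.2060i → escape time 1
(row=1, col=1): c = -1.1950 + 0.2060i → escape time 6
(row=1, col=2): c = -0.3900 + 0.2060i → escape time 6
(row=2, col=0): c = -2.0000 + -0.0180i → escape time 1
(row=2, col=1): c = -1.1950 + -0.0180i → escape time 6
(row=2, col=2): c = -0.3900 + -0.0180i → escape time 6
(row=3, col=0): c = -2.0000 + -0.2420i → escape time 1
(row=3, col=1): c = -1.1950 + -0.2420i → escape time 6
(row=3, col=2): c = -0.3900 + -0.2420i → escape time 6
(row=4, col=0): c = -2.0000 + -0.4660i → escape time 1
(row=4, col=1): c = -1.1950 + -0.4660i → escape time 5
(row=4, col=2): c = -0.3900 + -0.4660i → escape time 6
(row=5, col=0): c = -2.0000 + -0.6900i → escape time 1
(row=5, col=1): c = -1.1950 + -0.6900i → escape time 3
(row=5, col=2): c = -0.3900 + -0.6900i → escape time 6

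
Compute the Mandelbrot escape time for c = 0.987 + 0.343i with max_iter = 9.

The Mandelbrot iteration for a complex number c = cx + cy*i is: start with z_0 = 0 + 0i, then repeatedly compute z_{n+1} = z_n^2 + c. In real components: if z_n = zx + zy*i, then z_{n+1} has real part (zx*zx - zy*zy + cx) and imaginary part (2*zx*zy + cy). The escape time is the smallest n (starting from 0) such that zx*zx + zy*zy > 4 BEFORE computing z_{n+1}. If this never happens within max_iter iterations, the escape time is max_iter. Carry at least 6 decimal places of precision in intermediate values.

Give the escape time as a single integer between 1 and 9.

Answer: 2

Derivation:
z_0 = 0 + 0i, c = 0.9870 + 0.3430i
Iter 1: z = 0.9870 + 0.3430i, |z|^2 = 1.0918
Iter 2: z = 1.8435 + 1.0201i, |z|^2 = 4.4391
Escaped at iteration 2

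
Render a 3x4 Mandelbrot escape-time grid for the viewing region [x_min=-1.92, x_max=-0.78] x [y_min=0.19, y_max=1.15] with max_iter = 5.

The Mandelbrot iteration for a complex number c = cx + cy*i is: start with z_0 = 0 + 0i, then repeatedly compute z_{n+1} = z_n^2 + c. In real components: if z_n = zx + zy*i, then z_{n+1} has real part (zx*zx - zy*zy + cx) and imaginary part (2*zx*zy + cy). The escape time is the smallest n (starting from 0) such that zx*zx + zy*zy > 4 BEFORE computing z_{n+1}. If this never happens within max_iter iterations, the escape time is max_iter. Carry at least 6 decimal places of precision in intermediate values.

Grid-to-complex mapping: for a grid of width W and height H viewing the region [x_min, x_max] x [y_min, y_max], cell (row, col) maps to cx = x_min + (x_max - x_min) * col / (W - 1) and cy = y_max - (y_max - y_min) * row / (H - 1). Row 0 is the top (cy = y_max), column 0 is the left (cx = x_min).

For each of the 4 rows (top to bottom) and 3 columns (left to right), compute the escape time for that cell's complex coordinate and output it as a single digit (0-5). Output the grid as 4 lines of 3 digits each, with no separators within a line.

(row=0, col=0): c = -1.9200 + 1.1500i → escape time 1
(row=0, col=1): c = -1.3500 + 1.1500i → escape time 2
(row=0, col=2): c = -0.7800 + 1.1500i → escape time 3
(row=1, col=0): c = -1.9200 + 0.8300i → escape time 1
(row=1, col=1): c = -1.3500 + 0.8300i → escape time 3
(row=1, col=2): c = -0.7800 + 0.8300i → escape time 4
(row=2, col=0): c = -1.9200 + 0.5100i → escape time 2
(row=2, col=1): c = -1.3500 + 0.5100i → escape time 3
(row=2, col=2): c = -0.7800 + 0.5100i → escape time 5
(row=3, col=0): c = -1.9200 + 0.1900i → escape time 4
(row=3, col=1): c = -1.3500 + 0.1900i → escape time 5
(row=3, col=2): c = -0.7800 + 0.1900i → escape time 5

Answer: 123
134
235
455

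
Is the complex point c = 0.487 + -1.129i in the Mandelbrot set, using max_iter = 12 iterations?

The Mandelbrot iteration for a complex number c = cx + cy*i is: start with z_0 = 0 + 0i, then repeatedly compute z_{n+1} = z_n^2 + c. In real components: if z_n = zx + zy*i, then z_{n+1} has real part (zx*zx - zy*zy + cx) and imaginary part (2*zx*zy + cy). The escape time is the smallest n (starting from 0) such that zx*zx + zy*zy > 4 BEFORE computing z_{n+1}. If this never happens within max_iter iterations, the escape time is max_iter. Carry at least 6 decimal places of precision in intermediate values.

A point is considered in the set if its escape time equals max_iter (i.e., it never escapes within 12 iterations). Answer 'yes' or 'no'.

z_0 = 0 + 0i, c = 0.4870 + -1.1290i
Iter 1: z = 0.4870 + -1.1290i, |z|^2 = 1.5118
Iter 2: z = -0.5505 + -2.2286i, |z|^2 = 5.2699
Escaped at iteration 2

Answer: no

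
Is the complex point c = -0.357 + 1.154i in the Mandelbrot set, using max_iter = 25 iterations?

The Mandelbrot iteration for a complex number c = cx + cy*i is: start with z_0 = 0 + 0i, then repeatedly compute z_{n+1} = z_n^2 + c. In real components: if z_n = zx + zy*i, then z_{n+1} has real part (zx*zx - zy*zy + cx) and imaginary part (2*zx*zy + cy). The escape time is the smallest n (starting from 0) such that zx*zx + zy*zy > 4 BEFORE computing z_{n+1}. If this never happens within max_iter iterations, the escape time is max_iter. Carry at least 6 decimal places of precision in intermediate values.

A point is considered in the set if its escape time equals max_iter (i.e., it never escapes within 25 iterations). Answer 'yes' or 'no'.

Answer: no

Derivation:
z_0 = 0 + 0i, c = -0.3570 + 1.1540i
Iter 1: z = -0.3570 + 1.1540i, |z|^2 = 1.4592
Iter 2: z = -1.5613 + 0.3300i, |z|^2 = 2.5465
Iter 3: z = 1.9716 + 0.1234i, |z|^2 = 3.9025
Iter 4: z = 3.5151 + 1.6407i, |z|^2 = 15.0476
Escaped at iteration 4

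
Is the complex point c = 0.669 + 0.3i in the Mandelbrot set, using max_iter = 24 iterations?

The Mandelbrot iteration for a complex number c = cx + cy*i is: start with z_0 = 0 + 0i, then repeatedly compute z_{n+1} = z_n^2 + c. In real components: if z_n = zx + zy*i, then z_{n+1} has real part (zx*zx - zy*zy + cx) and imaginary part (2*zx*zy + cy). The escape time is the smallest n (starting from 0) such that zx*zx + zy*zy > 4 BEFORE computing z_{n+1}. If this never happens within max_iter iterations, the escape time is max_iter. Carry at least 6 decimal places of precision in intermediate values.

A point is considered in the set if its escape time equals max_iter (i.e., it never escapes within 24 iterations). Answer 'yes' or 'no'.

z_0 = 0 + 0i, c = 0.6690 + 0.3000i
Iter 1: z = 0.6690 + 0.3000i, |z|^2 = 0.5376
Iter 2: z = 1.0266 + 0.7014i, |z|^2 = 1.5458
Iter 3: z = 1.2309 + 1.7401i, |z|^2 = 4.5428
Escaped at iteration 3

Answer: no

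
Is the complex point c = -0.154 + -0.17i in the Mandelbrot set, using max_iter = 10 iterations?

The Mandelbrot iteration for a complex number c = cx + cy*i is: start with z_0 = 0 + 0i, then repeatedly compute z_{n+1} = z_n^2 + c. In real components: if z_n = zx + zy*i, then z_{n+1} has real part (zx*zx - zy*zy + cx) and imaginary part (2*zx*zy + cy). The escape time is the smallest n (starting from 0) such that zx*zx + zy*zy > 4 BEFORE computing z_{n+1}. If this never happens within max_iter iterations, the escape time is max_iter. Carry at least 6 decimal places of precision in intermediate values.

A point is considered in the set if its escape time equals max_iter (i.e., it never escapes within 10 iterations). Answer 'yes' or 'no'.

z_0 = 0 + 0i, c = -0.1540 + -0.1700i
Iter 1: z = -0.1540 + -0.1700i, |z|^2 = 0.0526
Iter 2: z = -0.1592 + -0.1176i, |z|^2 = 0.0392
Iter 3: z = -0.1425 + -0.1325i, |z|^2 = 0.0379
Iter 4: z = -0.1513 + -0.1322i, |z|^2 = 0.0404
Iter 5: z = -0.1486 + -0.1300i, |z|^2 = 0.0390
Iter 6: z = -0.1488 + -0.1314i, |z|^2 = 0.0394
Iter 7: z = -0.1491 + -0.1309i, |z|^2 = 0.0394
Iter 8: z = -0.1489 + -0.1310i, |z|^2 = 0.0393
Iter 9: z = -0.1490 + -0.1310i, |z|^2 = 0.0394
Did not escape in 10 iterations → in set

Answer: yes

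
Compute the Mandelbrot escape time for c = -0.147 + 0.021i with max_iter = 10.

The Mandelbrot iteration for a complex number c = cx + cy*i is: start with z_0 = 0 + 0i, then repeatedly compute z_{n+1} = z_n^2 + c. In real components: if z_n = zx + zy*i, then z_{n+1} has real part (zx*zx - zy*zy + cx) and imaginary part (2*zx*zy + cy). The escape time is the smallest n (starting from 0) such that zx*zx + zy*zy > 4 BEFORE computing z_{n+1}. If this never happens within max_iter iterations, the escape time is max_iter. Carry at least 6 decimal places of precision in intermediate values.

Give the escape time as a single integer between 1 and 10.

z_0 = 0 + 0i, c = -0.1470 + 0.0210i
Iter 1: z = -0.1470 + 0.0210i, |z|^2 = 0.0220
Iter 2: z = -0.1258 + 0.0148i, |z|^2 = 0.0161
Iter 3: z = -0.1314 + 0.0173i, |z|^2 = 0.0176
Iter 4: z = -0.1300 + 0.0165i, |z|^2 = 0.0172
Iter 5: z = -0.1304 + 0.0167i, |z|^2 = 0.0173
Iter 6: z = -0.1303 + 0.0166i, |z|^2 = 0.0173
Iter 7: z = -0.1303 + 0.0167i, |z|^2 = 0.0173
Iter 8: z = -0.1303 + 0.0167i, |z|^2 = 0.0173
Iter 9: z = -0.1303 + 0.0167i, |z|^2 = 0.0173

Answer: 10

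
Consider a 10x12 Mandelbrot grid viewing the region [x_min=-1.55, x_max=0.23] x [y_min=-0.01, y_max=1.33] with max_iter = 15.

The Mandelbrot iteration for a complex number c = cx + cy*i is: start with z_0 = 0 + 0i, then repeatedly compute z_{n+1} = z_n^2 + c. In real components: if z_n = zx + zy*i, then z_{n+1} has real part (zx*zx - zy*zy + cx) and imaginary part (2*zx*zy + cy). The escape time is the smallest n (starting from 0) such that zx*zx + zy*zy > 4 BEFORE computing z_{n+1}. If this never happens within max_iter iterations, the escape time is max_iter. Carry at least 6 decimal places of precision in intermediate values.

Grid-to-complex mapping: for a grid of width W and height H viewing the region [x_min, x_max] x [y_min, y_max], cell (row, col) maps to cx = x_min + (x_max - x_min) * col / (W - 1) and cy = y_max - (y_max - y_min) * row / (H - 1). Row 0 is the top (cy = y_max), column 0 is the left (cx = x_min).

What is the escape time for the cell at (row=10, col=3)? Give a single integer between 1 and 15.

z_0 = 0 + 0i, c = -0.9567 + 0.1118i
Iter 1: z = -0.9567 + 0.1118i, |z|^2 = 0.9277
Iter 2: z = -0.0540 + -0.1021i, |z|^2 = 0.0133
Iter 3: z = -0.9642 + 0.1228i, |z|^2 = 0.9447
Iter 4: z = -0.0421 + -0.1251i, |z|^2 = 0.0174
Iter 5: z = -0.9705 + 0.1223i, |z|^2 = 0.9569
Iter 6: z = -0.0297 + -0.1257i, |z|^2 = 0.0167
Iter 7: z = -0.9716 + 0.1193i, |z|^2 = 0.9582
Iter 8: z = -0.0269 + -0.1200i, |z|^2 = 0.0151
Iter 9: z = -0.9703 + 0.1183i, |z|^2 = 0.9555
Iter 10: z = -0.0291 + -0.1177i, |z|^2 = 0.0147
Iter 11: z = -0.9697 + 0.1187i, |z|^2 = 0.9544
Iter 12: z = -0.0305 + -0.1183i, |z|^2 = 0.0149
Iter 13: z = -0.9697 + 0.1190i, |z|^2 = 0.9546
Iter 14: z = -0.0304 + -0.1190i, |z|^2 = 0.0151

Answer: 15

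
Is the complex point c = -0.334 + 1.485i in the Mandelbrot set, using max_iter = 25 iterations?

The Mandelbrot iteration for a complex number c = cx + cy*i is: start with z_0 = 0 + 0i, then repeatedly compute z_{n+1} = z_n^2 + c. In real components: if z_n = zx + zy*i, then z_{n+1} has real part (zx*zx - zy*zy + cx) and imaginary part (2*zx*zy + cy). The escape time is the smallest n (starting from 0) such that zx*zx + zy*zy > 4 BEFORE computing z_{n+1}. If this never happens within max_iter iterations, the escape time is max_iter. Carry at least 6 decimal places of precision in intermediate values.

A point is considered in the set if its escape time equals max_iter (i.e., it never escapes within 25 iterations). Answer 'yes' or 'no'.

Answer: no

Derivation:
z_0 = 0 + 0i, c = -0.3340 + 1.4850i
Iter 1: z = -0.3340 + 1.4850i, |z|^2 = 2.3168
Iter 2: z = -2.4277 + 0.4930i, |z|^2 = 6.1366
Escaped at iteration 2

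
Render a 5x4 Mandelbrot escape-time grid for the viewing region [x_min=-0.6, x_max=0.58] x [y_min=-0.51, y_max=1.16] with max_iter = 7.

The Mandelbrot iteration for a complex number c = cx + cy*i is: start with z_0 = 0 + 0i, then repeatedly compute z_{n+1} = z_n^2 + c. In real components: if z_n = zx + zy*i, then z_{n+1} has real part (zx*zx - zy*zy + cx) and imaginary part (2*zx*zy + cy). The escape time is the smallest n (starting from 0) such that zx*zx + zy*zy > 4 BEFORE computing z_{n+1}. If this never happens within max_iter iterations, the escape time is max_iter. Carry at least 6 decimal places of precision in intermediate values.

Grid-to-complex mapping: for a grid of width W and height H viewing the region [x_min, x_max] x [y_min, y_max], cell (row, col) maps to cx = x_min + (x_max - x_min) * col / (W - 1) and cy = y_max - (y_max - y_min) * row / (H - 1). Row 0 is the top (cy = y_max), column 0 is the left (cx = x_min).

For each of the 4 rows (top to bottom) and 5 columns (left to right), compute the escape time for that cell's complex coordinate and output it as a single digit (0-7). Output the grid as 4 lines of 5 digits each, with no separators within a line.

(row=0, col=0): c = -0.6000 + 1.1600i → escape time 3
(row=0, col=1): c = -0.3050 + 1.1600i → escape time 4
(row=0, col=2): c = -0.0100 + 1.1600i → escape time 4
(row=0, col=3): c = 0.2850 + 1.1600i → escape time 2
(row=0, col=4): c = 0.5800 + 1.1600i → escape time 2
(row=1, col=0): c = -0.6000 + 0.6033i → escape time 7
(row=1, col=1): c = -0.3050 + 0.6033i → escape time 7
(row=1, col=2): c = -0.0100 + 0.6033i → escape time 7
(row=1, col=3): c = 0.2850 + 0.6033i → escape time 7
(row=1, col=4): c = 0.5800 + 0.6033i → escape time 3
(row=2, col=0): c = -0.6000 + 0.0467i → escape time 7
(row=2, col=1): c = -0.3050 + 0.0467i → escape time 7
(row=2, col=2): c = -0.0100 + 0.0467i → escape time 7
(row=2, col=3): c = 0.2850 + 0.0467i → escape time 7
(row=2, col=4): c = 0.5800 + 0.0467i → escape time 4
(row=3, col=0): c = -0.6000 + -0.5100i → escape time 7
(row=3, col=1): c = -0.3050 + -0.5100i → escape time 7
(row=3, col=2): c = -0.0100 + -0.5100i → escape time 7
(row=3, col=3): c = 0.2850 + -0.5100i → escape time 7
(row=3, col=4): c = 0.5800 + -0.5100i → escape time 4

Answer: 34422
77773
77774
77774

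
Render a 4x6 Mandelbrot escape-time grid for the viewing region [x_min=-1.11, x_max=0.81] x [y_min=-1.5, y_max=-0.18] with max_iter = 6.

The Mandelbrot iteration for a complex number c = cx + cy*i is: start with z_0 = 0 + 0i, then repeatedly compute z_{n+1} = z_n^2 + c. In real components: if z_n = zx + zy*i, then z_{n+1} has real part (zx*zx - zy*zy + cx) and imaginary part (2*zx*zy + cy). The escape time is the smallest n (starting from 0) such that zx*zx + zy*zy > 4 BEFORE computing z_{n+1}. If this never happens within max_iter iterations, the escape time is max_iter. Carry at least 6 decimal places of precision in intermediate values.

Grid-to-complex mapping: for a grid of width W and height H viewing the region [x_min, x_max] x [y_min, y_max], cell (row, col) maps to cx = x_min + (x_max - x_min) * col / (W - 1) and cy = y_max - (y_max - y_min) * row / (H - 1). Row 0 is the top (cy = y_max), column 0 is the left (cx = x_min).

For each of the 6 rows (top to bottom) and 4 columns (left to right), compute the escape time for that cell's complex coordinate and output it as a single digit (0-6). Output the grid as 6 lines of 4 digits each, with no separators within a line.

(row=0, col=0): c = -1.1100 + -0.1800i → escape time 6
(row=0, col=1): c = -0.4700 + -0.1800i → escape time 6
(row=0, col=2): c = 0.1700 + -0.1800i → escape time 6
(row=0, col=3): c = 0.8100 + -0.1800i → escape time 3
(row=1, col=0): c = -1.1100 + -0.4440i → escape time 6
(row=1, col=1): c = -0.4700 + -0.4440i → escape time 6
(row=1, col=2): c = 0.1700 + -0.4440i → escape time 6
(row=1, col=3): c = 0.8100 + -0.4440i → escape time 3
(row=2, col=0): c = -1.1100 + -0.7080i → escape time 3
(row=2, col=1): c = -0.4700 + -0.7080i → escape time 6
(row=2, col=2): c = 0.1700 + -0.7080i → escape time 6
(row=2, col=3): c = 0.8100 + -0.7080i → escape time 2
(row=3, col=0): c = -1.1100 + -0.9720i → escape time 3
(row=3, col=1): c = -0.4700 + -0.9720i → escape time 4
(row=3, col=2): c = 0.1700 + -0.9720i → escape time 4
(row=3, col=3): c = 0.8100 + -0.9720i → escape time 2
(row=4, col=0): c = -1.1100 + -1.2360i → escape time 2
(row=4, col=1): c = -0.4700 + -1.2360i → escape time 3
(row=4, col=2): c = 0.1700 + -1.2360i → escape time 2
(row=4, col=3): c = 0.8100 + -1.2360i → escape time 2
(row=5, col=0): c = -1.1100 + -1.5000i → escape time 2
(row=5, col=1): c = -0.4700 + -1.5000i → escape time 2
(row=5, col=2): c = 0.1700 + -1.5000i → escape time 2
(row=5, col=3): c = 0.8100 + -1.5000i → escape time 2

Answer: 6663
6663
3662
3442
2322
2222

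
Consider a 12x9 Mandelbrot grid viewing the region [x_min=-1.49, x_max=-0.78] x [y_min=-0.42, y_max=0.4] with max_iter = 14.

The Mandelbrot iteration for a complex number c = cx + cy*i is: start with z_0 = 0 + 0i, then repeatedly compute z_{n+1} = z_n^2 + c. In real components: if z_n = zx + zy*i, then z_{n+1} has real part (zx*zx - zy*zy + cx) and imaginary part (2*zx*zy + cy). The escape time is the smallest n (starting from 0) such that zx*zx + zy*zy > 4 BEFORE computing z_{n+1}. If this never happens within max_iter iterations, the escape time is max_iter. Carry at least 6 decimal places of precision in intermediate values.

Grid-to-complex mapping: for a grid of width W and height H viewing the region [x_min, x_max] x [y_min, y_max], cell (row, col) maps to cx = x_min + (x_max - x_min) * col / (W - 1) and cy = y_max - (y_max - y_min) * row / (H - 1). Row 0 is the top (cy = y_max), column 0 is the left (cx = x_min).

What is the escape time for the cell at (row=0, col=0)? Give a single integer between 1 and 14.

z_0 = 0 + 0i, c = -1.4900 + 0.4000i
Iter 1: z = -1.4900 + 0.4000i, |z|^2 = 2.3801
Iter 2: z = 0.5701 + -0.7920i, |z|^2 = 0.9523
Iter 3: z = -1.7922 + -0.5030i, |z|^2 = 3.4652
Iter 4: z = 1.4691 + 2.2031i, |z|^2 = 7.0121
Escaped at iteration 4

Answer: 4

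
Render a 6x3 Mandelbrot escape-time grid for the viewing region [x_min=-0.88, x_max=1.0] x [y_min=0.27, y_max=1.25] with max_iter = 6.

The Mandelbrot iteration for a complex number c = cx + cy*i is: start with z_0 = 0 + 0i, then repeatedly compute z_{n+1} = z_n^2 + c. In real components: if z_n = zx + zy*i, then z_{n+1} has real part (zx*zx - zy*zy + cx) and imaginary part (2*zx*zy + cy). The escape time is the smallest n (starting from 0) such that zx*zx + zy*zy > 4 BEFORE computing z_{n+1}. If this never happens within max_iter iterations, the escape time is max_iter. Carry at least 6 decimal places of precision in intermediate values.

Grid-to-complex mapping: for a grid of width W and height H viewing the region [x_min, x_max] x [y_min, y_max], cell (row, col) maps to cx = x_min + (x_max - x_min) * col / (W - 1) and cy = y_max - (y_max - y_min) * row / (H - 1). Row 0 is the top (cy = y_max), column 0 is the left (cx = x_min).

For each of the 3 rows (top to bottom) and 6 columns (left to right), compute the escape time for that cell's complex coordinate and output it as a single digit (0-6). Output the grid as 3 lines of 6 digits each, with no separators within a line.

Answer: 333222
466532
666642

Derivation:
(row=0, col=0): c = -0.8800 + 1.2500i → escape time 3
(row=0, col=1): c = -0.5040 + 1.2500i → escape time 3
(row=0, col=2): c = -0.1280 + 1.2500i → escape time 3
(row=0, col=3): c = 0.2480 + 1.2500i → escape time 2
(row=0, col=4): c = 0.6240 + 1.2500i → escape time 2
(row=0, col=5): c = 1.0000 + 1.2500i → escape time 2
(row=1, col=0): c = -0.8800 + 0.7600i → escape time 4
(row=1, col=1): c = -0.5040 + 0.7600i → escape time 6
(row=1, col=2): c = -0.1280 + 0.7600i → escape time 6
(row=1, col=3): c = 0.2480 + 0.7600i → escape time 5
(row=1, col=4): c = 0.6240 + 0.7600i → escape time 3
(row=1, col=5): c = 1.0000 + 0.7600i → escape time 2
(row=2, col=0): c = -0.8800 + 0.2700i → escape time 6
(row=2, col=1): c = -0.5040 + 0.2700i → escape time 6
(row=2, col=2): c = -0.1280 + 0.2700i → escape time 6
(row=2, col=3): c = 0.2480 + 0.2700i → escape time 6
(row=2, col=4): c = 0.6240 + 0.2700i → escape time 4
(row=2, col=5): c = 1.0000 + 0.2700i → escape time 2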